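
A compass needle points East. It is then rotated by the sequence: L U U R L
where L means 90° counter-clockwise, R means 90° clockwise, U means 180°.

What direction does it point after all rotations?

Answer: Final heading: North

Derivation:
Start: East
  L (left (90° counter-clockwise)) -> North
  U (U-turn (180°)) -> South
  U (U-turn (180°)) -> North
  R (right (90° clockwise)) -> East
  L (left (90° counter-clockwise)) -> North
Final: North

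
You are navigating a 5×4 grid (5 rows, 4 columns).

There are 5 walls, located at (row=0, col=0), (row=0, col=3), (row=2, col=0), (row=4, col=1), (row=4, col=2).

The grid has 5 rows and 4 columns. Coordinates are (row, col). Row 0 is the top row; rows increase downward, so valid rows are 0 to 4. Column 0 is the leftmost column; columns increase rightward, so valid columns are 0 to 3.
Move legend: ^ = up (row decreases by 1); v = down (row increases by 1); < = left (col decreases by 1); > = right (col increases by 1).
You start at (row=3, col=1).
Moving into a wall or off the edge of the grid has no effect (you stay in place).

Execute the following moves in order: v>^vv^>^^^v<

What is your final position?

Start: (row=3, col=1)
  v (down): blocked, stay at (row=3, col=1)
  > (right): (row=3, col=1) -> (row=3, col=2)
  ^ (up): (row=3, col=2) -> (row=2, col=2)
  v (down): (row=2, col=2) -> (row=3, col=2)
  v (down): blocked, stay at (row=3, col=2)
  ^ (up): (row=3, col=2) -> (row=2, col=2)
  > (right): (row=2, col=2) -> (row=2, col=3)
  ^ (up): (row=2, col=3) -> (row=1, col=3)
  ^ (up): blocked, stay at (row=1, col=3)
  ^ (up): blocked, stay at (row=1, col=3)
  v (down): (row=1, col=3) -> (row=2, col=3)
  < (left): (row=2, col=3) -> (row=2, col=2)
Final: (row=2, col=2)

Answer: Final position: (row=2, col=2)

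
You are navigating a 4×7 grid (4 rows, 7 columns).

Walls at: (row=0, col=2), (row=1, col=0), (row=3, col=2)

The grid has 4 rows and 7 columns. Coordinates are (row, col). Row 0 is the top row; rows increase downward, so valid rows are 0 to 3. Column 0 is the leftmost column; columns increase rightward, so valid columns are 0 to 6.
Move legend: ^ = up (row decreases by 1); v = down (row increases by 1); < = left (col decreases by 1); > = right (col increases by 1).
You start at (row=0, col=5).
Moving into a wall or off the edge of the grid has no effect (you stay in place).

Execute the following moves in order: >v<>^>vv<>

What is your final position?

Start: (row=0, col=5)
  > (right): (row=0, col=5) -> (row=0, col=6)
  v (down): (row=0, col=6) -> (row=1, col=6)
  < (left): (row=1, col=6) -> (row=1, col=5)
  > (right): (row=1, col=5) -> (row=1, col=6)
  ^ (up): (row=1, col=6) -> (row=0, col=6)
  > (right): blocked, stay at (row=0, col=6)
  v (down): (row=0, col=6) -> (row=1, col=6)
  v (down): (row=1, col=6) -> (row=2, col=6)
  < (left): (row=2, col=6) -> (row=2, col=5)
  > (right): (row=2, col=5) -> (row=2, col=6)
Final: (row=2, col=6)

Answer: Final position: (row=2, col=6)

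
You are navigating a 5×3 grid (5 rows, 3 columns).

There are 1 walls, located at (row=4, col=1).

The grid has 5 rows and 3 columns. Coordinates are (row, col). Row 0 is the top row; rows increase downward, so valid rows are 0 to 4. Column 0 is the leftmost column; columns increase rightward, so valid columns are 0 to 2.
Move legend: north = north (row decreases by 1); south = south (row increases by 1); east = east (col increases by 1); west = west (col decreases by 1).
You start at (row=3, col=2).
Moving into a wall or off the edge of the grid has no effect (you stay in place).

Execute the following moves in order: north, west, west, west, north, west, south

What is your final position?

Answer: Final position: (row=2, col=0)

Derivation:
Start: (row=3, col=2)
  north (north): (row=3, col=2) -> (row=2, col=2)
  west (west): (row=2, col=2) -> (row=2, col=1)
  west (west): (row=2, col=1) -> (row=2, col=0)
  west (west): blocked, stay at (row=2, col=0)
  north (north): (row=2, col=0) -> (row=1, col=0)
  west (west): blocked, stay at (row=1, col=0)
  south (south): (row=1, col=0) -> (row=2, col=0)
Final: (row=2, col=0)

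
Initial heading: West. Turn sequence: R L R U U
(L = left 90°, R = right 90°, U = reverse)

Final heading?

Answer: Final heading: North

Derivation:
Start: West
  R (right (90° clockwise)) -> North
  L (left (90° counter-clockwise)) -> West
  R (right (90° clockwise)) -> North
  U (U-turn (180°)) -> South
  U (U-turn (180°)) -> North
Final: North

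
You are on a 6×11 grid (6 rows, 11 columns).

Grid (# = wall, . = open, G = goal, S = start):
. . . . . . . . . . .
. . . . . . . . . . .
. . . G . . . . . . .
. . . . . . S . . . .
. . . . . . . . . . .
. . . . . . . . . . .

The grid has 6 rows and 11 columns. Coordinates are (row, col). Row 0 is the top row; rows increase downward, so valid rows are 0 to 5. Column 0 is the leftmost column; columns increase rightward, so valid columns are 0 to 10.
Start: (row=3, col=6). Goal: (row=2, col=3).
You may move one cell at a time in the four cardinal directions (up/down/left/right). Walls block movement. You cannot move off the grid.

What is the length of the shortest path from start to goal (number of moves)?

Answer: Shortest path length: 4

Derivation:
BFS from (row=3, col=6) until reaching (row=2, col=3):
  Distance 0: (row=3, col=6)
  Distance 1: (row=2, col=6), (row=3, col=5), (row=3, col=7), (row=4, col=6)
  Distance 2: (row=1, col=6), (row=2, col=5), (row=2, col=7), (row=3, col=4), (row=3, col=8), (row=4, col=5), (row=4, col=7), (row=5, col=6)
  Distance 3: (row=0, col=6), (row=1, col=5), (row=1, col=7), (row=2, col=4), (row=2, col=8), (row=3, col=3), (row=3, col=9), (row=4, col=4), (row=4, col=8), (row=5, col=5), (row=5, col=7)
  Distance 4: (row=0, col=5), (row=0, col=7), (row=1, col=4), (row=1, col=8), (row=2, col=3), (row=2, col=9), (row=3, col=2), (row=3, col=10), (row=4, col=3), (row=4, col=9), (row=5, col=4), (row=5, col=8)  <- goal reached here
One shortest path (4 moves): (row=3, col=6) -> (row=3, col=5) -> (row=3, col=4) -> (row=3, col=3) -> (row=2, col=3)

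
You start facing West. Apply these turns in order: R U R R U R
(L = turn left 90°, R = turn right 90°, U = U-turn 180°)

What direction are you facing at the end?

Start: West
  R (right (90° clockwise)) -> North
  U (U-turn (180°)) -> South
  R (right (90° clockwise)) -> West
  R (right (90° clockwise)) -> North
  U (U-turn (180°)) -> South
  R (right (90° clockwise)) -> West
Final: West

Answer: Final heading: West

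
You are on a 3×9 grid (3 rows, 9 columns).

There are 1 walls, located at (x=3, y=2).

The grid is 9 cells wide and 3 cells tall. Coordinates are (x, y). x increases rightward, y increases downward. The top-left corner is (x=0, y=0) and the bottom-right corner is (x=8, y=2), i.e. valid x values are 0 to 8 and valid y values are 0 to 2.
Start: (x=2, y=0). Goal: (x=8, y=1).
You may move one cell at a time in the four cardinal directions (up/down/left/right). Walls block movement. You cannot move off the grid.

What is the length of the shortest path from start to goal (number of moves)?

BFS from (x=2, y=0) until reaching (x=8, y=1):
  Distance 0: (x=2, y=0)
  Distance 1: (x=1, y=0), (x=3, y=0), (x=2, y=1)
  Distance 2: (x=0, y=0), (x=4, y=0), (x=1, y=1), (x=3, y=1), (x=2, y=2)
  Distance 3: (x=5, y=0), (x=0, y=1), (x=4, y=1), (x=1, y=2)
  Distance 4: (x=6, y=0), (x=5, y=1), (x=0, y=2), (x=4, y=2)
  Distance 5: (x=7, y=0), (x=6, y=1), (x=5, y=2)
  Distance 6: (x=8, y=0), (x=7, y=1), (x=6, y=2)
  Distance 7: (x=8, y=1), (x=7, y=2)  <- goal reached here
One shortest path (7 moves): (x=2, y=0) -> (x=3, y=0) -> (x=4, y=0) -> (x=5, y=0) -> (x=6, y=0) -> (x=7, y=0) -> (x=8, y=0) -> (x=8, y=1)

Answer: Shortest path length: 7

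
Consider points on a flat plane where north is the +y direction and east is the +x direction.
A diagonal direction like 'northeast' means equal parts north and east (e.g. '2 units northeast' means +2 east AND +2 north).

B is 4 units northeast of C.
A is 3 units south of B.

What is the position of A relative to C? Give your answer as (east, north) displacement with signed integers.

Place C at the origin (east=0, north=0).
  B is 4 units northeast of C: delta (east=+4, north=+4); B at (east=4, north=4).
  A is 3 units south of B: delta (east=+0, north=-3); A at (east=4, north=1).
Therefore A relative to C: (east=4, north=1).

Answer: A is at (east=4, north=1) relative to C.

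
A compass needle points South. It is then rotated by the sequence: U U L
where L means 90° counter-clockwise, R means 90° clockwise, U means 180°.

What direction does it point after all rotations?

Answer: Final heading: East

Derivation:
Start: South
  U (U-turn (180°)) -> North
  U (U-turn (180°)) -> South
  L (left (90° counter-clockwise)) -> East
Final: East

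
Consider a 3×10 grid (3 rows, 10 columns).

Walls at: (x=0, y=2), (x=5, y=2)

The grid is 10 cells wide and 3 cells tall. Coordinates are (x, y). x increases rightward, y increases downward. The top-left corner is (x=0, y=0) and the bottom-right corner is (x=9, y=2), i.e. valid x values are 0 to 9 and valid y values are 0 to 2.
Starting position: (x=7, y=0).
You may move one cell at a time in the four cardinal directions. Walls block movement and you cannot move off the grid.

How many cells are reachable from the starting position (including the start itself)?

BFS flood-fill from (x=7, y=0):
  Distance 0: (x=7, y=0)
  Distance 1: (x=6, y=0), (x=8, y=0), (x=7, y=1)
  Distance 2: (x=5, y=0), (x=9, y=0), (x=6, y=1), (x=8, y=1), (x=7, y=2)
  Distance 3: (x=4, y=0), (x=5, y=1), (x=9, y=1), (x=6, y=2), (x=8, y=2)
  Distance 4: (x=3, y=0), (x=4, y=1), (x=9, y=2)
  Distance 5: (x=2, y=0), (x=3, y=1), (x=4, y=2)
  Distance 6: (x=1, y=0), (x=2, y=1), (x=3, y=2)
  Distance 7: (x=0, y=0), (x=1, y=1), (x=2, y=2)
  Distance 8: (x=0, y=1), (x=1, y=2)
Total reachable: 28 (grid has 28 open cells total)

Answer: Reachable cells: 28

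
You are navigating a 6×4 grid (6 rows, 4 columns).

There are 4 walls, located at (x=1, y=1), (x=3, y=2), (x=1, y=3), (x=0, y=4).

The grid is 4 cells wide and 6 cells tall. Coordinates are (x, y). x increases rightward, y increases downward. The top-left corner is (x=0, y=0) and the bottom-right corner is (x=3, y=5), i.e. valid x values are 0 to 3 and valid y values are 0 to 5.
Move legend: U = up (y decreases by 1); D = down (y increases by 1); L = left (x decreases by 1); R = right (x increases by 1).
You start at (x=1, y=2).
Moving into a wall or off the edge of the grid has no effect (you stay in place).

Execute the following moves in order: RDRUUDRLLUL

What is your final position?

Start: (x=1, y=2)
  R (right): (x=1, y=2) -> (x=2, y=2)
  D (down): (x=2, y=2) -> (x=2, y=3)
  R (right): (x=2, y=3) -> (x=3, y=3)
  U (up): blocked, stay at (x=3, y=3)
  U (up): blocked, stay at (x=3, y=3)
  D (down): (x=3, y=3) -> (x=3, y=4)
  R (right): blocked, stay at (x=3, y=4)
  L (left): (x=3, y=4) -> (x=2, y=4)
  L (left): (x=2, y=4) -> (x=1, y=4)
  U (up): blocked, stay at (x=1, y=4)
  L (left): blocked, stay at (x=1, y=4)
Final: (x=1, y=4)

Answer: Final position: (x=1, y=4)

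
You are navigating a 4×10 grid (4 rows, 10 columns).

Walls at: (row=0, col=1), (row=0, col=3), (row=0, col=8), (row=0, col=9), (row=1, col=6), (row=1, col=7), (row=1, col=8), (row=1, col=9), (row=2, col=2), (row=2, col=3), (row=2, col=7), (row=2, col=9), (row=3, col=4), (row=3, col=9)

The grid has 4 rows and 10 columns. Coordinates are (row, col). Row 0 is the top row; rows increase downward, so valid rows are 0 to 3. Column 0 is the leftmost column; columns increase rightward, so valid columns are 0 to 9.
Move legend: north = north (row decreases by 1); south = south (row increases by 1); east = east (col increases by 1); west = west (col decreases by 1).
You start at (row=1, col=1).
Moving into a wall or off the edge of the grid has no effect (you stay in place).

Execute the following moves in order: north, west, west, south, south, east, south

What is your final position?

Start: (row=1, col=1)
  north (north): blocked, stay at (row=1, col=1)
  west (west): (row=1, col=1) -> (row=1, col=0)
  west (west): blocked, stay at (row=1, col=0)
  south (south): (row=1, col=0) -> (row=2, col=0)
  south (south): (row=2, col=0) -> (row=3, col=0)
  east (east): (row=3, col=0) -> (row=3, col=1)
  south (south): blocked, stay at (row=3, col=1)
Final: (row=3, col=1)

Answer: Final position: (row=3, col=1)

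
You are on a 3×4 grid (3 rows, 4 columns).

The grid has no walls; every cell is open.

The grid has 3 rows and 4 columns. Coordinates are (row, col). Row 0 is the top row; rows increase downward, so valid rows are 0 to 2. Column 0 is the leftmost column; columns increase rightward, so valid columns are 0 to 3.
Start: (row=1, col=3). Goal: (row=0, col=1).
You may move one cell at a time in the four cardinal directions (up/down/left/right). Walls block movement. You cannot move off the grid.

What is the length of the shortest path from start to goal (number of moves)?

BFS from (row=1, col=3) until reaching (row=0, col=1):
  Distance 0: (row=1, col=3)
  Distance 1: (row=0, col=3), (row=1, col=2), (row=2, col=3)
  Distance 2: (row=0, col=2), (row=1, col=1), (row=2, col=2)
  Distance 3: (row=0, col=1), (row=1, col=0), (row=2, col=1)  <- goal reached here
One shortest path (3 moves): (row=1, col=3) -> (row=1, col=2) -> (row=1, col=1) -> (row=0, col=1)

Answer: Shortest path length: 3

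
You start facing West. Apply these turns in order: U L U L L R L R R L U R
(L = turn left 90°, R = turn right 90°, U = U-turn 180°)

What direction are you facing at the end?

Start: West
  U (U-turn (180°)) -> East
  L (left (90° counter-clockwise)) -> North
  U (U-turn (180°)) -> South
  L (left (90° counter-clockwise)) -> East
  L (left (90° counter-clockwise)) -> North
  R (right (90° clockwise)) -> East
  L (left (90° counter-clockwise)) -> North
  R (right (90° clockwise)) -> East
  R (right (90° clockwise)) -> South
  L (left (90° counter-clockwise)) -> East
  U (U-turn (180°)) -> West
  R (right (90° clockwise)) -> North
Final: North

Answer: Final heading: North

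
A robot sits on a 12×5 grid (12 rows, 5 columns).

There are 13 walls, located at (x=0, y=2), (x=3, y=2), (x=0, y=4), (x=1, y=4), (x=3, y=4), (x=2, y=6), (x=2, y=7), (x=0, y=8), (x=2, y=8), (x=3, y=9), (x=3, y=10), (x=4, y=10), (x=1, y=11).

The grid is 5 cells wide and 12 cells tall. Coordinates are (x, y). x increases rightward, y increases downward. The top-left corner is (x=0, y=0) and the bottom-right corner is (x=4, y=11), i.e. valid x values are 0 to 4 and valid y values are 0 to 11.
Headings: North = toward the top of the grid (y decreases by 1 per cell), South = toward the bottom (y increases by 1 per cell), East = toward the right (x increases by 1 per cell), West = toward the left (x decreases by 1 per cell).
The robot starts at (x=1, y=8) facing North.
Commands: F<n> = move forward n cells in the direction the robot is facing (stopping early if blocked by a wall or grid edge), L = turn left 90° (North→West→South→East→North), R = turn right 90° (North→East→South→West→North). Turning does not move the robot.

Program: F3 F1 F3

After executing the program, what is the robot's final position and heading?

Answer: Final position: (x=1, y=5), facing North

Derivation:
Start: (x=1, y=8), facing North
  F3: move forward 3, now at (x=1, y=5)
  F1: move forward 0/1 (blocked), now at (x=1, y=5)
  F3: move forward 0/3 (blocked), now at (x=1, y=5)
Final: (x=1, y=5), facing North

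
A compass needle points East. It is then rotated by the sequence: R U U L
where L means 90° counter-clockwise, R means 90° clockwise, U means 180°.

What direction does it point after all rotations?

Start: East
  R (right (90° clockwise)) -> South
  U (U-turn (180°)) -> North
  U (U-turn (180°)) -> South
  L (left (90° counter-clockwise)) -> East
Final: East

Answer: Final heading: East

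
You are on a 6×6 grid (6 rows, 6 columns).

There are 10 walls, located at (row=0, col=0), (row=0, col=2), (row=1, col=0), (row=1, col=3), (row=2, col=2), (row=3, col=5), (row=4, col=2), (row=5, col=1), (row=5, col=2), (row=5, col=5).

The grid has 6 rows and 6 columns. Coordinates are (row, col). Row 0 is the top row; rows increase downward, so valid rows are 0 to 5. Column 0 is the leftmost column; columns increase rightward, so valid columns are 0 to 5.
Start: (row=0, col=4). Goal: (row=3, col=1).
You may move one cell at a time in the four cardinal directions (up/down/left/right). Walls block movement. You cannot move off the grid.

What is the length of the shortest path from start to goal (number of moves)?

BFS from (row=0, col=4) until reaching (row=3, col=1):
  Distance 0: (row=0, col=4)
  Distance 1: (row=0, col=3), (row=0, col=5), (row=1, col=4)
  Distance 2: (row=1, col=5), (row=2, col=4)
  Distance 3: (row=2, col=3), (row=2, col=5), (row=3, col=4)
  Distance 4: (row=3, col=3), (row=4, col=4)
  Distance 5: (row=3, col=2), (row=4, col=3), (row=4, col=5), (row=5, col=4)
  Distance 6: (row=3, col=1), (row=5, col=3)  <- goal reached here
One shortest path (6 moves): (row=0, col=4) -> (row=1, col=4) -> (row=2, col=4) -> (row=2, col=3) -> (row=3, col=3) -> (row=3, col=2) -> (row=3, col=1)

Answer: Shortest path length: 6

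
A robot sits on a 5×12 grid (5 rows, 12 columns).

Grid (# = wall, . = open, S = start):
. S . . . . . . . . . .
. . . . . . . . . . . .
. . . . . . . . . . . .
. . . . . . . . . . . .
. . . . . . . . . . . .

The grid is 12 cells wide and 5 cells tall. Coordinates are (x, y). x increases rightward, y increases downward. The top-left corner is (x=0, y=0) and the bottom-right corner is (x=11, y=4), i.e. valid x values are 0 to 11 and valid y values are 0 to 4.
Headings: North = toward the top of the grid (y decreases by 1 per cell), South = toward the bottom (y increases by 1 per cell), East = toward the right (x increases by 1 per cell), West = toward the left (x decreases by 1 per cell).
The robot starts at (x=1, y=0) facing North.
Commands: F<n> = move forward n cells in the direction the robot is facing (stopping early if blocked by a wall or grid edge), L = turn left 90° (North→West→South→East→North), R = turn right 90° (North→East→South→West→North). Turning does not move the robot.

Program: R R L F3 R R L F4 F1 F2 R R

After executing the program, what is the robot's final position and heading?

Answer: Final position: (x=4, y=4), facing North

Derivation:
Start: (x=1, y=0), facing North
  R: turn right, now facing East
  R: turn right, now facing South
  L: turn left, now facing East
  F3: move forward 3, now at (x=4, y=0)
  R: turn right, now facing South
  R: turn right, now facing West
  L: turn left, now facing South
  F4: move forward 4, now at (x=4, y=4)
  F1: move forward 0/1 (blocked), now at (x=4, y=4)
  F2: move forward 0/2 (blocked), now at (x=4, y=4)
  R: turn right, now facing West
  R: turn right, now facing North
Final: (x=4, y=4), facing North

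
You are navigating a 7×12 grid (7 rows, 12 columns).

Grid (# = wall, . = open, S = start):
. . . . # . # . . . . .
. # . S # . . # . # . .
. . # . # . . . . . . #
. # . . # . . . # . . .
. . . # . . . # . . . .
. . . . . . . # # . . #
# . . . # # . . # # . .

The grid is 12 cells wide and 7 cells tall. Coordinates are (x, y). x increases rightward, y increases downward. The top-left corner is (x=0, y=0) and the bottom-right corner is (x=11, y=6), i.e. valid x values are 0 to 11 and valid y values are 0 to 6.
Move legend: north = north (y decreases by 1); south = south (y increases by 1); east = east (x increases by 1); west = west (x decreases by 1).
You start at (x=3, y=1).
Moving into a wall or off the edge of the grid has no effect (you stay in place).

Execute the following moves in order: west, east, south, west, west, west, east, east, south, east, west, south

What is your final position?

Start: (x=3, y=1)
  west (west): (x=3, y=1) -> (x=2, y=1)
  east (east): (x=2, y=1) -> (x=3, y=1)
  south (south): (x=3, y=1) -> (x=3, y=2)
  [×3]west (west): blocked, stay at (x=3, y=2)
  east (east): blocked, stay at (x=3, y=2)
  east (east): blocked, stay at (x=3, y=2)
  south (south): (x=3, y=2) -> (x=3, y=3)
  east (east): blocked, stay at (x=3, y=3)
  west (west): (x=3, y=3) -> (x=2, y=3)
  south (south): (x=2, y=3) -> (x=2, y=4)
Final: (x=2, y=4)

Answer: Final position: (x=2, y=4)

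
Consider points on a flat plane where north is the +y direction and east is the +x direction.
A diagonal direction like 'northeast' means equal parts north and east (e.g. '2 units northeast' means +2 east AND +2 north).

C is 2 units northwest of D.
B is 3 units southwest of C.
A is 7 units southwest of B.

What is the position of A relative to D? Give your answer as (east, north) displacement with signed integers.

Answer: A is at (east=-12, north=-8) relative to D.

Derivation:
Place D at the origin (east=0, north=0).
  C is 2 units northwest of D: delta (east=-2, north=+2); C at (east=-2, north=2).
  B is 3 units southwest of C: delta (east=-3, north=-3); B at (east=-5, north=-1).
  A is 7 units southwest of B: delta (east=-7, north=-7); A at (east=-12, north=-8).
Therefore A relative to D: (east=-12, north=-8).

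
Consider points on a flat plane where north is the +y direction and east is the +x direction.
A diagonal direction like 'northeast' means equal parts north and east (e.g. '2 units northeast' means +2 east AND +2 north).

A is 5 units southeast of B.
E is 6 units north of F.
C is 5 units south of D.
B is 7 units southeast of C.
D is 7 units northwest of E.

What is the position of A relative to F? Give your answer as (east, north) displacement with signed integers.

Answer: A is at (east=5, north=-4) relative to F.

Derivation:
Place F at the origin (east=0, north=0).
  E is 6 units north of F: delta (east=+0, north=+6); E at (east=0, north=6).
  D is 7 units northwest of E: delta (east=-7, north=+7); D at (east=-7, north=13).
  C is 5 units south of D: delta (east=+0, north=-5); C at (east=-7, north=8).
  B is 7 units southeast of C: delta (east=+7, north=-7); B at (east=0, north=1).
  A is 5 units southeast of B: delta (east=+5, north=-5); A at (east=5, north=-4).
Therefore A relative to F: (east=5, north=-4).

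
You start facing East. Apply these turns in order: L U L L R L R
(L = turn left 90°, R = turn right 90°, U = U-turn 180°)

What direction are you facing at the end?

Start: East
  L (left (90° counter-clockwise)) -> North
  U (U-turn (180°)) -> South
  L (left (90° counter-clockwise)) -> East
  L (left (90° counter-clockwise)) -> North
  R (right (90° clockwise)) -> East
  L (left (90° counter-clockwise)) -> North
  R (right (90° clockwise)) -> East
Final: East

Answer: Final heading: East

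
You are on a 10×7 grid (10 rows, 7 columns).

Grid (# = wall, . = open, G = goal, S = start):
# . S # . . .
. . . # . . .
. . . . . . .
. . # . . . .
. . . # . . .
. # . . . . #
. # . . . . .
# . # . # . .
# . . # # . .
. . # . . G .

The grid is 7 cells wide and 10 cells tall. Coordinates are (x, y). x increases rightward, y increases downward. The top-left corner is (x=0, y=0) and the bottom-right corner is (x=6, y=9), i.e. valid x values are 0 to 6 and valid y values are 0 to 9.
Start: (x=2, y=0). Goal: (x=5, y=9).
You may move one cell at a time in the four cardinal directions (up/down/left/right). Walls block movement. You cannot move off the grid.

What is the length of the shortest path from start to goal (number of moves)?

Answer: Shortest path length: 12

Derivation:
BFS from (x=2, y=0) until reaching (x=5, y=9):
  Distance 0: (x=2, y=0)
  Distance 1: (x=1, y=0), (x=2, y=1)
  Distance 2: (x=1, y=1), (x=2, y=2)
  Distance 3: (x=0, y=1), (x=1, y=2), (x=3, y=2)
  Distance 4: (x=0, y=2), (x=4, y=2), (x=1, y=3), (x=3, y=3)
  Distance 5: (x=4, y=1), (x=5, y=2), (x=0, y=3), (x=4, y=3), (x=1, y=4)
  Distance 6: (x=4, y=0), (x=5, y=1), (x=6, y=2), (x=5, y=3), (x=0, y=4), (x=2, y=4), (x=4, y=4)
  Distance 7: (x=5, y=0), (x=6, y=1), (x=6, y=3), (x=5, y=4), (x=0, y=5), (x=2, y=5), (x=4, y=5)
  Distance 8: (x=6, y=0), (x=6, y=4), (x=3, y=5), (x=5, y=5), (x=0, y=6), (x=2, y=6), (x=4, y=6)
  Distance 9: (x=3, y=6), (x=5, y=6)
  Distance 10: (x=6, y=6), (x=3, y=7), (x=5, y=7)
  Distance 11: (x=6, y=7), (x=5, y=8)
  Distance 12: (x=6, y=8), (x=5, y=9)  <- goal reached here
One shortest path (12 moves): (x=2, y=0) -> (x=2, y=1) -> (x=2, y=2) -> (x=3, y=2) -> (x=4, y=2) -> (x=5, y=2) -> (x=5, y=3) -> (x=5, y=4) -> (x=5, y=5) -> (x=5, y=6) -> (x=5, y=7) -> (x=5, y=8) -> (x=5, y=9)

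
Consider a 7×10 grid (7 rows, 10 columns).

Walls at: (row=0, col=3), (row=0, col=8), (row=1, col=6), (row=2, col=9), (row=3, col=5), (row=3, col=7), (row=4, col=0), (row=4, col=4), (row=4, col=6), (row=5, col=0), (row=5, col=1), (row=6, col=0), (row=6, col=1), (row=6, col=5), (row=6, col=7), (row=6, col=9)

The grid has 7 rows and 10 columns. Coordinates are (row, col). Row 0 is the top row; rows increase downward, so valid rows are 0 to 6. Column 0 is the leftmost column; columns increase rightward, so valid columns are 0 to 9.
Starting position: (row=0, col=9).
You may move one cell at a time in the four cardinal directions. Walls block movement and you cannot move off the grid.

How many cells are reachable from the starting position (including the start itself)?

Answer: Reachable cells: 54

Derivation:
BFS flood-fill from (row=0, col=9):
  Distance 0: (row=0, col=9)
  Distance 1: (row=1, col=9)
  Distance 2: (row=1, col=8)
  Distance 3: (row=1, col=7), (row=2, col=8)
  Distance 4: (row=0, col=7), (row=2, col=7), (row=3, col=8)
  Distance 5: (row=0, col=6), (row=2, col=6), (row=3, col=9), (row=4, col=8)
  Distance 6: (row=0, col=5), (row=2, col=5), (row=3, col=6), (row=4, col=7), (row=4, col=9), (row=5, col=8)
  Distance 7: (row=0, col=4), (row=1, col=5), (row=2, col=4), (row=5, col=7), (row=5, col=9), (row=6, col=8)
  Distance 8: (row=1, col=4), (row=2, col=3), (row=3, col=4), (row=5, col=6)
  Distance 9: (row=1, col=3), (row=2, col=2), (row=3, col=3), (row=5, col=5), (row=6, col=6)
  Distance 10: (row=1, col=2), (row=2, col=1), (row=3, col=2), (row=4, col=3), (row=4, col=5), (row=5, col=4)
  Distance 11: (row=0, col=2), (row=1, col=1), (row=2, col=0), (row=3, col=1), (row=4, col=2), (row=5, col=3), (row=6, col=4)
  Distance 12: (row=0, col=1), (row=1, col=0), (row=3, col=0), (row=4, col=1), (row=5, col=2), (row=6, col=3)
  Distance 13: (row=0, col=0), (row=6, col=2)
Total reachable: 54 (grid has 54 open cells total)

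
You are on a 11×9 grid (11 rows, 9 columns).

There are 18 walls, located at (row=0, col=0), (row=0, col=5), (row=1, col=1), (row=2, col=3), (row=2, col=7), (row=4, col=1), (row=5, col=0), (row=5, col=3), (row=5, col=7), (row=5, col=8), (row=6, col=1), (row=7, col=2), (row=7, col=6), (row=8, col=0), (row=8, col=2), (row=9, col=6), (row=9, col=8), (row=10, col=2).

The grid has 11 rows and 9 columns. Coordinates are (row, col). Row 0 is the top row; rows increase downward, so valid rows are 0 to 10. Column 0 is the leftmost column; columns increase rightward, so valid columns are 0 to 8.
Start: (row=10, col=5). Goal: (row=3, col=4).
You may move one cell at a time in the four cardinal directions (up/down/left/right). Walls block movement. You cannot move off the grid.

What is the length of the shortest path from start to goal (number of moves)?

Answer: Shortest path length: 8

Derivation:
BFS from (row=10, col=5) until reaching (row=3, col=4):
  Distance 0: (row=10, col=5)
  Distance 1: (row=9, col=5), (row=10, col=4), (row=10, col=6)
  Distance 2: (row=8, col=5), (row=9, col=4), (row=10, col=3), (row=10, col=7)
  Distance 3: (row=7, col=5), (row=8, col=4), (row=8, col=6), (row=9, col=3), (row=9, col=7), (row=10, col=8)
  Distance 4: (row=6, col=5), (row=7, col=4), (row=8, col=3), (row=8, col=7), (row=9, col=2)
  Distance 5: (row=5, col=5), (row=6, col=4), (row=6, col=6), (row=7, col=3), (row=7, col=7), (row=8, col=8), (row=9, col=1)
  Distance 6: (row=4, col=5), (row=5, col=4), (row=5, col=6), (row=6, col=3), (row=6, col=7), (row=7, col=8), (row=8, col=1), (row=9, col=0), (row=10, col=1)
  Distance 7: (row=3, col=5), (row=4, col=4), (row=4, col=6), (row=6, col=2), (row=6, col=8), (row=7, col=1), (row=10, col=0)
  Distance 8: (row=2, col=5), (row=3, col=4), (row=3, col=6), (row=4, col=3), (row=4, col=7), (row=5, col=2), (row=7, col=0)  <- goal reached here
One shortest path (8 moves): (row=10, col=5) -> (row=10, col=4) -> (row=9, col=4) -> (row=8, col=4) -> (row=7, col=4) -> (row=6, col=4) -> (row=5, col=4) -> (row=4, col=4) -> (row=3, col=4)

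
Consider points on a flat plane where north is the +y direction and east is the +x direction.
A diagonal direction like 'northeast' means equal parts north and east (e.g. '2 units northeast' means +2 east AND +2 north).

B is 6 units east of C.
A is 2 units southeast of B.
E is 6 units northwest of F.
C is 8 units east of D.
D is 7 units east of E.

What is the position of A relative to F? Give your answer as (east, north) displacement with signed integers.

Place F at the origin (east=0, north=0).
  E is 6 units northwest of F: delta (east=-6, north=+6); E at (east=-6, north=6).
  D is 7 units east of E: delta (east=+7, north=+0); D at (east=1, north=6).
  C is 8 units east of D: delta (east=+8, north=+0); C at (east=9, north=6).
  B is 6 units east of C: delta (east=+6, north=+0); B at (east=15, north=6).
  A is 2 units southeast of B: delta (east=+2, north=-2); A at (east=17, north=4).
Therefore A relative to F: (east=17, north=4).

Answer: A is at (east=17, north=4) relative to F.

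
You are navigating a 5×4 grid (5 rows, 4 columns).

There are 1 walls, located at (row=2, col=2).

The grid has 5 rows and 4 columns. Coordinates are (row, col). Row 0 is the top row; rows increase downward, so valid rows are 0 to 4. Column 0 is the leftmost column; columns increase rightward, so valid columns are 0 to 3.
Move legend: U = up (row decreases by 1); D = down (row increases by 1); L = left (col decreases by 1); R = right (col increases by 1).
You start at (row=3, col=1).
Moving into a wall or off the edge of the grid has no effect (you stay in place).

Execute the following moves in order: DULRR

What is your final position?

Answer: Final position: (row=3, col=2)

Derivation:
Start: (row=3, col=1)
  D (down): (row=3, col=1) -> (row=4, col=1)
  U (up): (row=4, col=1) -> (row=3, col=1)
  L (left): (row=3, col=1) -> (row=3, col=0)
  R (right): (row=3, col=0) -> (row=3, col=1)
  R (right): (row=3, col=1) -> (row=3, col=2)
Final: (row=3, col=2)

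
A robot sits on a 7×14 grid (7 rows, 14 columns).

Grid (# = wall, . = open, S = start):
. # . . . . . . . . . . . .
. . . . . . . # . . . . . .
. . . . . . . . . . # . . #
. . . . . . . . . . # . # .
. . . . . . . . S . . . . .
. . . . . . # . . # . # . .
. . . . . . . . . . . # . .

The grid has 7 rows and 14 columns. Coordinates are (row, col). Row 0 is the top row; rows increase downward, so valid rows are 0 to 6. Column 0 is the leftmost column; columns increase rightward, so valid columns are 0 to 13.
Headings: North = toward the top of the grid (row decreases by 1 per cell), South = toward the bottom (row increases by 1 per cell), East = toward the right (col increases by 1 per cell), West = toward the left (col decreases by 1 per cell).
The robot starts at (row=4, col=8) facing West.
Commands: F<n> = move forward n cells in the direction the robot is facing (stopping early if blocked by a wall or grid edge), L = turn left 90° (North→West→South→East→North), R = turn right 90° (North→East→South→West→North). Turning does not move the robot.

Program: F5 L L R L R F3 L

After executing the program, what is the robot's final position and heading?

Start: (row=4, col=8), facing West
  F5: move forward 5, now at (row=4, col=3)
  L: turn left, now facing South
  L: turn left, now facing East
  R: turn right, now facing South
  L: turn left, now facing East
  R: turn right, now facing South
  F3: move forward 2/3 (blocked), now at (row=6, col=3)
  L: turn left, now facing East
Final: (row=6, col=3), facing East

Answer: Final position: (row=6, col=3), facing East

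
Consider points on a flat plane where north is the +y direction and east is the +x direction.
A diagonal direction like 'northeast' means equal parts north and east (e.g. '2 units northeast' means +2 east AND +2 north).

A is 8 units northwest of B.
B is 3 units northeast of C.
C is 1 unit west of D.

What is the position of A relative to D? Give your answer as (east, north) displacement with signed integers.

Place D at the origin (east=0, north=0).
  C is 1 unit west of D: delta (east=-1, north=+0); C at (east=-1, north=0).
  B is 3 units northeast of C: delta (east=+3, north=+3); B at (east=2, north=3).
  A is 8 units northwest of B: delta (east=-8, north=+8); A at (east=-6, north=11).
Therefore A relative to D: (east=-6, north=11).

Answer: A is at (east=-6, north=11) relative to D.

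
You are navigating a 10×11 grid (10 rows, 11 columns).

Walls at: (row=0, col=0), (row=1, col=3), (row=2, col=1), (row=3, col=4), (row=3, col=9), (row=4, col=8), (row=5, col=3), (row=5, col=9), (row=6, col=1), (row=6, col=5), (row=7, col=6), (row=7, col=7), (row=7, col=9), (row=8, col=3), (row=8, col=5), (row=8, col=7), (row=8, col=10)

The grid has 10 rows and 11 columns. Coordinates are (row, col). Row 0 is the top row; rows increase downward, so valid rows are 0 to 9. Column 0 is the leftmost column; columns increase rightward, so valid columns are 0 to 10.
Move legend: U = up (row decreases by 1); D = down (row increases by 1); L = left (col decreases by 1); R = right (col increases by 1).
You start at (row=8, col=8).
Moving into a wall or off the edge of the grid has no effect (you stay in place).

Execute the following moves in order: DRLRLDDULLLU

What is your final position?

Start: (row=8, col=8)
  D (down): (row=8, col=8) -> (row=9, col=8)
  R (right): (row=9, col=8) -> (row=9, col=9)
  L (left): (row=9, col=9) -> (row=9, col=8)
  R (right): (row=9, col=8) -> (row=9, col=9)
  L (left): (row=9, col=9) -> (row=9, col=8)
  D (down): blocked, stay at (row=9, col=8)
  D (down): blocked, stay at (row=9, col=8)
  U (up): (row=9, col=8) -> (row=8, col=8)
  [×3]L (left): blocked, stay at (row=8, col=8)
  U (up): (row=8, col=8) -> (row=7, col=8)
Final: (row=7, col=8)

Answer: Final position: (row=7, col=8)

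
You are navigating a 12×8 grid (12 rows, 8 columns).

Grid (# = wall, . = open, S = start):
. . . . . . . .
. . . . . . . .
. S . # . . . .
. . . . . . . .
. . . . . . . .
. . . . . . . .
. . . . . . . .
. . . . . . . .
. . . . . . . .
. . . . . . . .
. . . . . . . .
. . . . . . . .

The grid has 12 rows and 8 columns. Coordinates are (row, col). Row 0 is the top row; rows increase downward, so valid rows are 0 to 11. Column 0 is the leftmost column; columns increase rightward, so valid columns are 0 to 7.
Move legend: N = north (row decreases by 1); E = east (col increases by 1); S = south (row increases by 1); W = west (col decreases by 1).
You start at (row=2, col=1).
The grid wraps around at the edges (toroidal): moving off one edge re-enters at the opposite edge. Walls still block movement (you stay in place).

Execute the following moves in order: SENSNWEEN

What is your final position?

Start: (row=2, col=1)
  S (south): (row=2, col=1) -> (row=3, col=1)
  E (east): (row=3, col=1) -> (row=3, col=2)
  N (north): (row=3, col=2) -> (row=2, col=2)
  S (south): (row=2, col=2) -> (row=3, col=2)
  N (north): (row=3, col=2) -> (row=2, col=2)
  W (west): (row=2, col=2) -> (row=2, col=1)
  E (east): (row=2, col=1) -> (row=2, col=2)
  E (east): blocked, stay at (row=2, col=2)
  N (north): (row=2, col=2) -> (row=1, col=2)
Final: (row=1, col=2)

Answer: Final position: (row=1, col=2)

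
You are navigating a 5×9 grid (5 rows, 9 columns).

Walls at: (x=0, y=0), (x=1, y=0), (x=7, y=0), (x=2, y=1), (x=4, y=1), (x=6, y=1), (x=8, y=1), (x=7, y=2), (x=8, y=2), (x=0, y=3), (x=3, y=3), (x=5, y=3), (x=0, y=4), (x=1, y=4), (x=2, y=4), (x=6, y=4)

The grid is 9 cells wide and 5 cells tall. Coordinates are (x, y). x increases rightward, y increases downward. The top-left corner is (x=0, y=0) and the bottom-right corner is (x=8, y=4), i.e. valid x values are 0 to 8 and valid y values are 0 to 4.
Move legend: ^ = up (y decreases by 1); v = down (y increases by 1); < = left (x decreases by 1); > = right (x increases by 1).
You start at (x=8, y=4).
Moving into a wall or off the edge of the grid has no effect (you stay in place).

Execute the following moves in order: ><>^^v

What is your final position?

Start: (x=8, y=4)
  > (right): blocked, stay at (x=8, y=4)
  < (left): (x=8, y=4) -> (x=7, y=4)
  > (right): (x=7, y=4) -> (x=8, y=4)
  ^ (up): (x=8, y=4) -> (x=8, y=3)
  ^ (up): blocked, stay at (x=8, y=3)
  v (down): (x=8, y=3) -> (x=8, y=4)
Final: (x=8, y=4)

Answer: Final position: (x=8, y=4)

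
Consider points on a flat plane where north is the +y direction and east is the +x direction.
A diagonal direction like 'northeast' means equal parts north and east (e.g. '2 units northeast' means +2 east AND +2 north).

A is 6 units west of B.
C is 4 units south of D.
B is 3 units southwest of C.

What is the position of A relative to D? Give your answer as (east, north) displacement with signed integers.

Answer: A is at (east=-9, north=-7) relative to D.

Derivation:
Place D at the origin (east=0, north=0).
  C is 4 units south of D: delta (east=+0, north=-4); C at (east=0, north=-4).
  B is 3 units southwest of C: delta (east=-3, north=-3); B at (east=-3, north=-7).
  A is 6 units west of B: delta (east=-6, north=+0); A at (east=-9, north=-7).
Therefore A relative to D: (east=-9, north=-7).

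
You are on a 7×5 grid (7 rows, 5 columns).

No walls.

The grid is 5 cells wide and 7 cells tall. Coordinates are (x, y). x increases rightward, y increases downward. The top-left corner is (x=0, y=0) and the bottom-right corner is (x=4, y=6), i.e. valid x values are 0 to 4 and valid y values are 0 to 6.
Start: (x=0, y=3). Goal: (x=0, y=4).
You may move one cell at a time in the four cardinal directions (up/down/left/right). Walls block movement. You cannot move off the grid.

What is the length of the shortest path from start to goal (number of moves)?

BFS from (x=0, y=3) until reaching (x=0, y=4):
  Distance 0: (x=0, y=3)
  Distance 1: (x=0, y=2), (x=1, y=3), (x=0, y=4)  <- goal reached here
One shortest path (1 moves): (x=0, y=3) -> (x=0, y=4)

Answer: Shortest path length: 1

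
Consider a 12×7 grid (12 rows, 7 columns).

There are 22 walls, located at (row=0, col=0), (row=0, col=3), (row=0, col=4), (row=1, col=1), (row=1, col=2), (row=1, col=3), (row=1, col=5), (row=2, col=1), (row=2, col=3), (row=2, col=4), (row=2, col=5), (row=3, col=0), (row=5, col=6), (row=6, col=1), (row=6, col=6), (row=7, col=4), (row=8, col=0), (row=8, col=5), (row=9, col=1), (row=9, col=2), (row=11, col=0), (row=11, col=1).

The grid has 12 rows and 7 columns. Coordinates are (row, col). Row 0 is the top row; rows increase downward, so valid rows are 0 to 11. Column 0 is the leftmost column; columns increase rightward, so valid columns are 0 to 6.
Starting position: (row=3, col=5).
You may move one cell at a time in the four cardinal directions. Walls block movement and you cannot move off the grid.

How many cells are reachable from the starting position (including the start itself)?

Answer: Reachable cells: 57

Derivation:
BFS flood-fill from (row=3, col=5):
  Distance 0: (row=3, col=5)
  Distance 1: (row=3, col=4), (row=3, col=6), (row=4, col=5)
  Distance 2: (row=2, col=6), (row=3, col=3), (row=4, col=4), (row=4, col=6), (row=5, col=5)
  Distance 3: (row=1, col=6), (row=3, col=2), (row=4, col=3), (row=5, col=4), (row=6, col=5)
  Distance 4: (row=0, col=6), (row=2, col=2), (row=3, col=1), (row=4, col=2), (row=5, col=3), (row=6, col=4), (row=7, col=5)
  Distance 5: (row=0, col=5), (row=4, col=1), (row=5, col=2), (row=6, col=3), (row=7, col=6)
  Distance 6: (row=4, col=0), (row=5, col=1), (row=6, col=2), (row=7, col=3), (row=8, col=6)
  Distance 7: (row=5, col=0), (row=7, col=2), (row=8, col=3), (row=9, col=6)
  Distance 8: (row=6, col=0), (row=7, col=1), (row=8, col=2), (row=8, col=4), (row=9, col=3), (row=9, col=5), (row=10, col=6)
  Distance 9: (row=7, col=0), (row=8, col=1), (row=9, col=4), (row=10, col=3), (row=10, col=5), (row=11, col=6)
  Distance 10: (row=10, col=2), (row=10, col=4), (row=11, col=3), (row=11, col=5)
  Distance 11: (row=10, col=1), (row=11, col=2), (row=11, col=4)
  Distance 12: (row=10, col=0)
  Distance 13: (row=9, col=0)
Total reachable: 57 (grid has 62 open cells total)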